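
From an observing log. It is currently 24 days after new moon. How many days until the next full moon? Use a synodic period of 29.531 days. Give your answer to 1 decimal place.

Full moon occurs at elongation 180°, i.e. at age 29.531 × 180/360 = 14.765 d.
Already past this cycle's full moon; the next is at 14.765 + 29.531 = 44.296 d, so 44.296 − 24 = 20.296 days.

20.3 days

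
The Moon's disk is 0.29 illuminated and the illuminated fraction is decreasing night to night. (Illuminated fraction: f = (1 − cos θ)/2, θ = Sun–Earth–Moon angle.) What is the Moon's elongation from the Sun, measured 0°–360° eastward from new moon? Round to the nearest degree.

295°

From f = (1 − cos θ)/2: cos θ = 1 − 2×0.29 = 0.420; arccos → 65.2°.
Since the Moon is past full (waning), take the reflex angle: θ = 360° − 65.2° = 294.8°.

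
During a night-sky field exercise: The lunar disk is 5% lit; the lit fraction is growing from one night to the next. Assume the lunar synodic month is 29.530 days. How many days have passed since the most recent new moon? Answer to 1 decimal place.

cos θ = 1 − 2f = 0.900, giving a principal value of 25.8°.
Waxing ⇒ before full, so θ = 25.8°.
At 360°/29.530 d per day, 25.8° corresponds to 2.12 days.

2.1 days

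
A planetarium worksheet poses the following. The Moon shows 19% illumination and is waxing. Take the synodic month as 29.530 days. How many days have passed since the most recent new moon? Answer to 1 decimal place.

4.2 days

From f = (1 − cos θ)/2: cos θ = 1 − 2×0.19 = 0.620; arccos → 51.7°.
The Moon is waxing (0°–180°), so θ = 51.7° directly.
At 360°/29.530 d per day, 51.7° corresponds to 4.24 days.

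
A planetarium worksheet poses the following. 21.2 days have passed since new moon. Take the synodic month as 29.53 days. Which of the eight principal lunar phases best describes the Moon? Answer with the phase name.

At 21.2/29.53 of the cycle, θ ≈ 258° — the last quarter range.

last quarter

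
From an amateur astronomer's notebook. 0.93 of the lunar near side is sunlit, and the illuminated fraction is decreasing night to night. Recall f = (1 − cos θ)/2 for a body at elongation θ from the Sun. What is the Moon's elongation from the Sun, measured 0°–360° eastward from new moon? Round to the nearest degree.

Invert f = (1 − cos θ)/2 to get cos θ = 1 − 2(0.93) = -0.860, hence θ₀ = arccos -0.860 = 149.3°.
Since the Moon is past full (waning), take the reflex angle: θ = 360° − 149.3° = 210.7°.

211°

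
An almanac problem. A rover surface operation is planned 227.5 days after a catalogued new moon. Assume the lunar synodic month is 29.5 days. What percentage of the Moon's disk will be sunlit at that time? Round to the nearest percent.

62%

227.5/29.5 = 7.712 lunations, so 7 complete cycles and 21.00 d into the next.
Elongation θ = 360° × 21.00/29.5 ≈ 256.3°.
With cos θ = (-0.237), the lit fraction is (1 − (-0.237))/2 ≈ 0.619, so 62%.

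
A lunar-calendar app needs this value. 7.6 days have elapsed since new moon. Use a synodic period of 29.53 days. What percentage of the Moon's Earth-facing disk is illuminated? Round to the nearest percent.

The Moon has covered 7.6/29.53 of its cycle, so θ ≈ 360° × 7.6/29.53 = 92.7°.
With cos θ = (-0.046), the lit fraction is (1 − (-0.046))/2 ≈ 0.523, so 52%.

52%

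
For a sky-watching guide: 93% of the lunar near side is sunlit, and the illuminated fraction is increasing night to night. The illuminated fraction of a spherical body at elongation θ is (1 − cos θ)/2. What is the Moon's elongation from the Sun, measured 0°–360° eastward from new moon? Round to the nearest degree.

cos θ = 1 − 2f = -0.860, giving a principal value of 149.3°.
Waxing ⇒ before full, so θ = 149.3°.

149°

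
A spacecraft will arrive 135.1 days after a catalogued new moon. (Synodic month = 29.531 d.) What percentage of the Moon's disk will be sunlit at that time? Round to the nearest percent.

95%

Reduce mod P: 135.1 − 4×29.531 = 16.98 d into the current lunation.
The Moon has covered 16.98/29.531 of its cycle, so θ ≈ 360° × 16.98/29.531 = 206.9°.
Illuminated fraction = (1 − cos 206.9°)/2 = (1 − (-0.891))/2 ≈ 0.946, so 95%.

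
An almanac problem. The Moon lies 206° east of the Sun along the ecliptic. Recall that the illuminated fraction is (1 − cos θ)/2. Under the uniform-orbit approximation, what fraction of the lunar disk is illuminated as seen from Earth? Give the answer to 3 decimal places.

f = (1 − cos 206°)/2 = (1 − (-0.899))/2 ≈ 0.949.

0.949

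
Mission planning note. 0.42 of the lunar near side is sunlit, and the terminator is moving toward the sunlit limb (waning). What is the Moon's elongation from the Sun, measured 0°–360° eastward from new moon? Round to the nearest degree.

cos θ = 1 − 2f = 0.160, giving a principal value of 80.8°.
Waning ⇒ past full, so θ = 360° − 80.8° = 279.2°.

279°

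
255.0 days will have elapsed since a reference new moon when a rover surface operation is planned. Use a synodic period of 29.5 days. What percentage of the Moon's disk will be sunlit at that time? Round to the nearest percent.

81%

255.0 d spans 8 complete synodic months (8 × 29.5 = 236.00 d) plus 19.00 d.
Elongation θ = 360° × 19.00/29.5 ≈ 231.9°.
Illuminated fraction = (1 − cos 231.9°)/2 = (1 − (-0.618))/2 ≈ 0.809, so 81%.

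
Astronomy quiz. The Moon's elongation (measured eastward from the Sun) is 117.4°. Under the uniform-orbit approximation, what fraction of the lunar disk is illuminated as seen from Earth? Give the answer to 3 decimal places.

0.730

f = (1 − cos 117.4°)/2 = (1 − (-0.460))/2 ≈ 0.730.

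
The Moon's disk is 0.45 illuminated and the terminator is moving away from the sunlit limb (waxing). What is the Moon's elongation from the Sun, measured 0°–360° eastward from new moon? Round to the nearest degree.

84°

Invert f = (1 − cos θ)/2 to get cos θ = 1 − 2(0.45) = 0.100, hence θ₀ = arccos 0.100 = 84.3°.
Before full moon the principal value applies: θ = 84.3°.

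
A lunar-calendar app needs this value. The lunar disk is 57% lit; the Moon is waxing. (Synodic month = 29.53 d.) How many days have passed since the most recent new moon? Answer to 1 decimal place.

cos θ = 1 − 2f = -0.140, giving a principal value of 98.0°.
Before full moon the principal value applies: θ = 98.0°.
That fraction of the synodic month is 98.0/360 × 29.53 d ≈ 8.04 d.

8.0 days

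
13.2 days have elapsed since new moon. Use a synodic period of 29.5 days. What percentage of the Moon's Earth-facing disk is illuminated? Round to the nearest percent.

Elongation θ = 360° × 13.2/29.5 ≈ 161.1°.
With cos θ = (-0.946), the lit fraction is (1 − (-0.946))/2 ≈ 0.973, so 97%.

97%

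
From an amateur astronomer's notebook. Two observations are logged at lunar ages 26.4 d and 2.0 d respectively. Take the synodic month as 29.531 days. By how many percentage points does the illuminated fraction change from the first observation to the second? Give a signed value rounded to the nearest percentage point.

-6 pp

First observation: θ = 360°·26.4/29.531 = 321.8°, so f = 0.107.
Second observation: θ = 24.4°, f = 0.045.
Δf = 0.045 − 0.107 = -0.062, i.e. -6 pp.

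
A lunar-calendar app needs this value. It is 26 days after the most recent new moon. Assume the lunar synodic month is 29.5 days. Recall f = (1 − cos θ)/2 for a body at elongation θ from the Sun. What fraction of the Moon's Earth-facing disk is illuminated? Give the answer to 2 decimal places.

Phase angle: θ = 360°·(26 d)/(29.5 d) = 317.3°.
cos 317.3° = 0.735, so f = (1 − 0.735)/2 = 0.133.

0.13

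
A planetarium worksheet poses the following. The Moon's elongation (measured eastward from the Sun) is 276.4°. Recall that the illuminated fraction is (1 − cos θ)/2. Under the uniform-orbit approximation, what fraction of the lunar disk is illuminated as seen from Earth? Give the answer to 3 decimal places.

0.444

cos 276.4° = 0.111, so f = (1 − 0.111)/2 = 0.444.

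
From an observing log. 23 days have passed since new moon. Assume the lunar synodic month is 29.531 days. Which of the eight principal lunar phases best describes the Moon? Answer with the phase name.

At 23/29.531 of the cycle, θ ≈ 280° — the last quarter range.

last quarter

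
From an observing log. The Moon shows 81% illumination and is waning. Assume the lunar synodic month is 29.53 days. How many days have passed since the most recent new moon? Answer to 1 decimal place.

19.0 days

cos θ = 1 − 2f = -0.620, giving a principal value of 128.3°.
Since the Moon is past full (waning), take the reflex angle: θ = 360° − 128.3° = 231.7°.
That fraction of the synodic month is 231.7/360 × 29.53 d ≈ 19.00 d.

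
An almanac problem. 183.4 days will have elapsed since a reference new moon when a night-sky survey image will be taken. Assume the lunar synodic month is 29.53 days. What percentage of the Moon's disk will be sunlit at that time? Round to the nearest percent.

38%

Reduce mod P: 183.4 − 6×29.53 = 6.22 d into the current lunation.
The Moon has covered 6.22/29.53 of its cycle, so θ ≈ 360° × 6.22/29.53 = 75.8°.
cos 75.8° = 0.245, so f = (1 − 0.245)/2 = 0.378, so 38%.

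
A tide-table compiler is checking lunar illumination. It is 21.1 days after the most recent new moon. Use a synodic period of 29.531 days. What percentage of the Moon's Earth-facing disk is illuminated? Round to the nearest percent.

Elongation θ = 360° × 21.1/29.531 ≈ 257.2°.
cos 257.2° = (-0.221), so f = (1 − (-0.221))/2 = 0.611, so 61%.

61%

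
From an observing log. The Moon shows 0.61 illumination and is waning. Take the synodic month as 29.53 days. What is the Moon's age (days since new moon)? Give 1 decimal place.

21.1 days

cos θ = 1 − 2f = -0.220, giving a principal value of 102.7°.
Waning ⇒ past full, so θ = 360° − 102.7° = 257.3°.
At 360°/29.53 d per day, 257.3° corresponds to 21.11 days.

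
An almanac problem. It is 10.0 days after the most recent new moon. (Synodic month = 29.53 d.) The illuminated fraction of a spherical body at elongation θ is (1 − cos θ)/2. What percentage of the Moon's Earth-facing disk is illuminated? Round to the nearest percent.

76%

Phase angle: θ = 360°·(10.0 d)/(29.53 d) = 121.9°.
cos 121.9° = (-0.529), so f = (1 − (-0.529))/2 = 0.764, so 76%.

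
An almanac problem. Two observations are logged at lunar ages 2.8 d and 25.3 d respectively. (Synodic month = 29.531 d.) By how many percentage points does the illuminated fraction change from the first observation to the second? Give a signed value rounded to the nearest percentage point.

First observation: θ = 360°·2.8/29.531 = 34.1°, so f = 0.086.
Second observation: θ = 308.4°, f = 0.189.
Δf = 0.189 − 0.086 = +0.103, i.e. +10 pp.

+10 percentage points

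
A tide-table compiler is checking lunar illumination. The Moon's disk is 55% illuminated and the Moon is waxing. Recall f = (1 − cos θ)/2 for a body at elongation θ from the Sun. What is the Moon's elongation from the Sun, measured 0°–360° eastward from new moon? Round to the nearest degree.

96°

Invert f = (1 − cos θ)/2 to get cos θ = 1 − 2(0.55) = -0.100, hence θ₀ = arccos -0.100 = 95.7°.
Waxing ⇒ before full, so θ = 95.7°.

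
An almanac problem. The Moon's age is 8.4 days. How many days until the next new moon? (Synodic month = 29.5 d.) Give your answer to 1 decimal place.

21.1 days

One full lunation from the last new moon is 29.5 d; remaining = 29.5 − 8.4 = 21.100 d.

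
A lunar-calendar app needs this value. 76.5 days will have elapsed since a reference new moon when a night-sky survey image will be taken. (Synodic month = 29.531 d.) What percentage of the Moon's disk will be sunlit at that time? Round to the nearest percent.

76.5 d spans 2 complete synodic months (2 × 29.531 = 59.06 d) plus 17.44 d.
Phase angle: θ = 360°·(17.44 d)/(29.531 d) = 212.6°.
Illuminated fraction = (1 − cos 212.6°)/2 = (1 − (-0.843))/2 ≈ 0.921, so 92%.

92%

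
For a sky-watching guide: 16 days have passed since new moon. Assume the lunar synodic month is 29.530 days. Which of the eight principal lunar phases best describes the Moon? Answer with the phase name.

At 16/29.530 of the cycle, θ ≈ 195° — the full moon range.

full moon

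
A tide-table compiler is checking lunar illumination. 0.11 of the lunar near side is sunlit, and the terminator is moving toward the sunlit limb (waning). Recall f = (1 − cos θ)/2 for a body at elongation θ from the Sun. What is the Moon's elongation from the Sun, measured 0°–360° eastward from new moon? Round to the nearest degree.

Invert f = (1 − cos θ)/2 to get cos θ = 1 − 2(0.11) = 0.780, hence θ₀ = arccos 0.780 = 38.7°.
Waning ⇒ past full, so θ = 360° − 38.7° = 321.3°.

321°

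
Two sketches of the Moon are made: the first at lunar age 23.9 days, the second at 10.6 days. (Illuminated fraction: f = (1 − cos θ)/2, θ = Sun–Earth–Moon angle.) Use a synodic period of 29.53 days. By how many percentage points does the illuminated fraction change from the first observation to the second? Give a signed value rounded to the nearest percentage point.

+50 percentage points

First observation: θ = 360°·23.9/29.53 = 291.4°, so f = 0.318.
Second observation: θ = 129.2°, f = 0.816.
Δf = 0.816 − 0.318 = +0.498, i.e. +50 pp.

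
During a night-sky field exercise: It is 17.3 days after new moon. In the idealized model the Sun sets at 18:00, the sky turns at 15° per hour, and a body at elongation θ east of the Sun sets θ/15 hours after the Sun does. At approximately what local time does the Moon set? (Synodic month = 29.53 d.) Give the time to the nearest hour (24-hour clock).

The Moon has covered 17.3/29.53 of its cycle, so θ ≈ 360° × 17.3/29.53 = 210.9°.
At 15° of sky rotation per hour, 210.9° corresponds to a 14.06 h lag.
18:00 + 14.06 h ≈ 08:04 → 08:00 to the nearest hour.

08:00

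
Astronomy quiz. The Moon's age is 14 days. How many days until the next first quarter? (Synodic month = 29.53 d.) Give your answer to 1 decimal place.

22.9 days

First quarter occurs at elongation 90°, i.e. at age 29.53 × 90/360 = 7.383 d.
Already past this cycle's first quarter; the next is at 7.383 + 29.53 = 36.913 d, so 36.913 − 14 = 22.913 days.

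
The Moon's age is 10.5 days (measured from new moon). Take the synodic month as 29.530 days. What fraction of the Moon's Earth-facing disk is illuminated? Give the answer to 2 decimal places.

0.81

Phase angle: θ = 360°·(10.5 d)/(29.530 d) = 128.0°.
With cos θ = (-0.616), the lit fraction is (1 − (-0.616))/2 ≈ 0.808.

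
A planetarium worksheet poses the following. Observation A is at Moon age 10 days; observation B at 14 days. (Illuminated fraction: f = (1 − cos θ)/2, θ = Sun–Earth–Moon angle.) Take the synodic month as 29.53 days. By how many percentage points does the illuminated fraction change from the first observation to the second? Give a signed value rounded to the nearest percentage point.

θ₁ = 360° × 10/29.53 = 121.9°, f₁ = (1 − cos θ₁)/2 = 0.764.
θ₂ = 360° × 14/29.53 = 170.7°, f₂ = (1 − cos θ₂)/2 = 0.993.
Change = f₂ − f₁ = +0.229 → +23 percentage points.

+23 percentage points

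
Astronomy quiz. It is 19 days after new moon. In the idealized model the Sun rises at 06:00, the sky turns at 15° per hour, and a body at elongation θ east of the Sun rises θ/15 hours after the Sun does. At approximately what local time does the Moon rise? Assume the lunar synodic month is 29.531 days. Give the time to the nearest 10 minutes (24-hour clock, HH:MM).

21:30

Phase angle: θ = 360°·(19 d)/(29.531 d) = 231.6°.
At 15° of sky rotation per hour, 231.6° corresponds to a 15.44 h lag.
06:00 + 15.441 h ≈ 21:26 → 21:30 to the nearest ten minutes.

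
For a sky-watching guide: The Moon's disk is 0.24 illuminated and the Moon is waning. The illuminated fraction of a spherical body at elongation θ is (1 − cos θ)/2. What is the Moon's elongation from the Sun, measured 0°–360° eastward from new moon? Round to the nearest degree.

cos θ = 1 − 2f = 0.520, giving a principal value of 58.7°.
Waning ⇒ past full, so θ = 360° − 58.7° = 301.3°.

301°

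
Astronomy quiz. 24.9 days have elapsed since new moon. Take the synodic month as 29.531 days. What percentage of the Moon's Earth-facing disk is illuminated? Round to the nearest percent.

The Moon has covered 24.9/29.531 of its cycle, so θ ≈ 360° × 24.9/29.531 = 303.5°.
With cos θ = 0.553, the lit fraction is (1 − 0.553)/2 ≈ 0.224, so 22%.

22%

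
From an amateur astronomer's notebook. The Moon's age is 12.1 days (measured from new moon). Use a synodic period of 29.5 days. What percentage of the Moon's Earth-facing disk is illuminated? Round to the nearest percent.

92%

Elongation θ = 360° × 12.1/29.5 ≈ 147.7°.
With cos θ = (-0.845), the lit fraction is (1 − (-0.845))/2 ≈ 0.922, so 92%.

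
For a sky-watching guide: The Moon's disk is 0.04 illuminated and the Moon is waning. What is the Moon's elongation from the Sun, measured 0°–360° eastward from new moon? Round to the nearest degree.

337°

From f = (1 − cos θ)/2: cos θ = 1 − 2×0.04 = 0.920; arccos → 23.1°.
Since the Moon is past full (waning), take the reflex angle: θ = 360° − 23.1° = 336.9°.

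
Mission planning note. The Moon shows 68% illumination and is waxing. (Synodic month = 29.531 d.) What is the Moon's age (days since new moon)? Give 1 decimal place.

9.1 days

cos θ = 1 − 2f = -0.360, giving a principal value of 111.1°.
The Moon is waxing (0°–180°), so θ = 111.1° directly.
Age = 29.531 × 111.1°/360° ≈ 9.11 days.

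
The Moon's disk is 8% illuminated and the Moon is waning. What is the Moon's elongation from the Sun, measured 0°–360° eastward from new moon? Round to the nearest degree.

From f = (1 − cos θ)/2: cos θ = 1 − 2×0.08 = 0.840; arccos → 32.9°.
Waning ⇒ past full, so θ = 360° − 32.9° = 327.1°.

327°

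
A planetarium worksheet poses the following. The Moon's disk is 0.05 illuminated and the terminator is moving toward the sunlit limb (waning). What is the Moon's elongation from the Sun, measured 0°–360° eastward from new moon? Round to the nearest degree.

334°

From f = (1 − cos θ)/2: cos θ = 1 − 2×0.05 = 0.900; arccos → 25.8°.
A waning Moon lies in 180°–360°, so θ = 360° − 25.8° = 334.2°.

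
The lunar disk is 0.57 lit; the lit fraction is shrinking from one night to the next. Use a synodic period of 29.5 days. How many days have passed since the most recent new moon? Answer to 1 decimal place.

From f = (1 − cos θ)/2: cos θ = 1 − 2×0.57 = -0.140; arccos → 98.0°.
A waning Moon lies in 180°–360°, so θ = 360° − 98.0° = 262.0°.
At 360°/29.5 d per day, 262.0° corresponds to 21.47 days.

21.5 days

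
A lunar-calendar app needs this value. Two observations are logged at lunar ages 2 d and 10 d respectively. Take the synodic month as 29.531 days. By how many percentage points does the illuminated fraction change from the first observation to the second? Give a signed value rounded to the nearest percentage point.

+72 pp

First observation: θ = 360°·2/29.531 = 24.4°, so f = 0.045.
Second observation: θ = 121.9°, f = 0.764.
Δf = 0.764 − 0.045 = +0.720, i.e. +72 pp.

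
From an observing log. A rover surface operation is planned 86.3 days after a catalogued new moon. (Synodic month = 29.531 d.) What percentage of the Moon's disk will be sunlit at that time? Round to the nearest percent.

6%

Reduce mod P: 86.3 − 2×29.531 = 27.24 d into the current lunation.
Phase angle: θ = 360°·(27.24 d)/(29.531 d) = 332.0°.
cos 332.0° = 0.883, so f = (1 − 0.883)/2 = 0.058, so 6%.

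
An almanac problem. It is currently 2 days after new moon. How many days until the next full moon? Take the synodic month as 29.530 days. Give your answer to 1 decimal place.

Full moon is 0.5 of the way through the cycle: age 0.5 × 29.530 = 14.765 d.
So 12.765 days remain (14.765 − 2).

12.8 days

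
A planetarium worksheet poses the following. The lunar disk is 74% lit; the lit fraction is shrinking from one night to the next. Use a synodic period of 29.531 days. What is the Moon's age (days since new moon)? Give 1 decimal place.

19.8 days

From f = (1 − cos θ)/2: cos θ = 1 − 2×0.74 = -0.480; arccos → 118.7°.
Since the Moon is past full (waning), take the reflex angle: θ = 360° − 118.7° = 241.3°.
At 360°/29.531 d per day, 241.3° corresponds to 19.80 days.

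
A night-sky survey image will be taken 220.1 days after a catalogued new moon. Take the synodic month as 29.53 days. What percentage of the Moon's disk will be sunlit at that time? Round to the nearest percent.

220.1/29.53 = 7.453 lunations, so 7 complete cycles and 13.39 d into the next.
The Moon has covered 13.39/29.53 of its cycle, so θ ≈ 360° × 13.39/29.53 = 163.2°.
cos 163.2° = (-0.958), so f = (1 − (-0.958))/2 = 0.979, so 98%.

98%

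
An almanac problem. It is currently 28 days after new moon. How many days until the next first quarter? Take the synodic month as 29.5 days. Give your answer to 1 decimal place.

8.9 days

First quarter occurs at elongation 90°, i.e. at age 29.5 × 90/360 = 7.375 d.
Already past this cycle's first quarter; the next is at 7.375 + 29.5 = 36.875 d, so 36.875 − 28 = 8.875 days.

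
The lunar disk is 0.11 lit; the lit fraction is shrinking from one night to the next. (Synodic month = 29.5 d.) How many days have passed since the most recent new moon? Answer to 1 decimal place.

26.3 days

cos θ = 1 − 2f = 0.780, giving a principal value of 38.7°.
Waning ⇒ past full, so θ = 360° − 38.7° = 321.3°.
That fraction of the synodic month is 321.3/360 × 29.5 d ≈ 26.33 d.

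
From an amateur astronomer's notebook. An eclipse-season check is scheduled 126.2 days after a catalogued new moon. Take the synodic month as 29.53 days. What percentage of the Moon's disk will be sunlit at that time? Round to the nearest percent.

126.2 d spans 4 complete synodic months (4 × 29.53 = 118.12 d) plus 8.08 d.
Elongation θ = 360° × 8.08/29.53 ≈ 98.5°.
Illuminated fraction = (1 − cos 98.5°)/2 = (1 − (-0.148))/2 ≈ 0.574, so 57%.

57%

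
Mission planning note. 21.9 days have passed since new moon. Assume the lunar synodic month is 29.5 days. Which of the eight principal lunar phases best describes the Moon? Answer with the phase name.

last quarter

At 21.9/29.5 of the cycle, θ ≈ 267° — the last quarter range.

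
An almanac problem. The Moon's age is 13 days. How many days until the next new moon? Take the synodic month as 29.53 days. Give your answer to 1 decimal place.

One full lunation from the last new moon is 29.53 d; remaining = 29.53 − 13 = 16.530 d.

16.5 days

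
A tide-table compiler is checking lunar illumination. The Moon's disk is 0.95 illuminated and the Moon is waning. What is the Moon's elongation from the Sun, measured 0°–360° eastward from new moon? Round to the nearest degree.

Invert f = (1 − cos θ)/2 to get cos θ = 1 − 2(0.95) = -0.900, hence θ₀ = arccos -0.900 = 154.2°.
A waning Moon lies in 180°–360°, so θ = 360° − 154.2° = 205.8°.

206°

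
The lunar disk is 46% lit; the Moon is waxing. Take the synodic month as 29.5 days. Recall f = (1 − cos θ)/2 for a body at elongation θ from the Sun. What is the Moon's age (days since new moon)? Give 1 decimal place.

7.0 days

cos θ = 1 − 2f = 0.080, giving a principal value of 85.4°.
Before full moon the principal value applies: θ = 85.4°.
Age = 29.5 × 85.4°/360° ≈ 7.00 days.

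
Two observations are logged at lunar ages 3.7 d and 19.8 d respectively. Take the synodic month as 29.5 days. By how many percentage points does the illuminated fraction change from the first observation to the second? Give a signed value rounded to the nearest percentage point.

+59 pp

First observation: θ = 360°·3.7/29.5 = 45.2°, so f = 0.147.
Second observation: θ = 241.6°, f = 0.738.
Δf = 0.738 − 0.147 = +0.590, i.e. +59 pp.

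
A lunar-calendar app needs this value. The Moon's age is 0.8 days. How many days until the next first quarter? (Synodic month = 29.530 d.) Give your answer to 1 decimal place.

First quarter occurs at elongation 90°, i.e. at age 29.530 × 90/360 = 7.383 d.
So 6.583 days remain (7.383 − 0.8).

6.6 days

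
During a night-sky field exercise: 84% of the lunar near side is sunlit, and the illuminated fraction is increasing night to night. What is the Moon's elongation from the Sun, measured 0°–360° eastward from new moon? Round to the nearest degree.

From f = (1 − cos θ)/2: cos θ = 1 − 2×0.84 = -0.680; arccos → 132.8°.
The Moon is waxing (0°–180°), so θ = 132.8° directly.

133°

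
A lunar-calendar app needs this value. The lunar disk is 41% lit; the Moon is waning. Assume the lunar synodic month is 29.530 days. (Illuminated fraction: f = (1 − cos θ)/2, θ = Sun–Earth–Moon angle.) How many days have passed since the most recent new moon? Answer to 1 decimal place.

From f = (1 − cos θ)/2: cos θ = 1 − 2×0.41 = 0.180; arccos → 79.6°.
Waning ⇒ past full, so θ = 360° − 79.6° = 280.4°.
Age = 29.530 × 280.4°/360° ≈ 23.00 days.

23.0 days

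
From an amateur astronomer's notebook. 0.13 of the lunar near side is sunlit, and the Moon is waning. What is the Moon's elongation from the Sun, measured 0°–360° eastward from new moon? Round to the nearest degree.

318°

From f = (1 − cos θ)/2: cos θ = 1 − 2×0.13 = 0.740; arccos → 42.3°.
Waning ⇒ past full, so θ = 360° − 42.3° = 317.7°.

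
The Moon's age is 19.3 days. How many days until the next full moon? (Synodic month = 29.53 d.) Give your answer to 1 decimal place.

25.0 days

Full moon is 0.5 of the way through the cycle: age 0.5 × 29.53 = 14.765 d.
Already past this cycle's full moon; the next is at 14.765 + 29.53 = 44.295 d, so 44.295 − 19.3 = 24.995 days.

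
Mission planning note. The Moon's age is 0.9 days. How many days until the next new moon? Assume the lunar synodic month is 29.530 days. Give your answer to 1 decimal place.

28.6 days

One full lunation from the last new moon is 29.530 d; remaining = 29.530 − 0.9 = 28.630 d.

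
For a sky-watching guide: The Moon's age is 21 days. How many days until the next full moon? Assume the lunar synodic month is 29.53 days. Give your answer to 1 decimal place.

Full moon occurs at elongation 180°, i.e. at age 29.53 × 180/360 = 14.765 d.
Already past this cycle's full moon; the next is at 14.765 + 29.53 = 44.295 d, so 44.295 − 21 = 23.295 days.

23.3 days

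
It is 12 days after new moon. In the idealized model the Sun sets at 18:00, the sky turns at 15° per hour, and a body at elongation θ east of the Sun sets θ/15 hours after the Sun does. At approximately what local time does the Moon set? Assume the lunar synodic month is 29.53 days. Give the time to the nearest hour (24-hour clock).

04:00

Phase angle: θ = 360°·(12 d)/(29.53 d) = 146.3°.
At 15° of sky rotation per hour, 146.3° corresponds to a 9.75 h lag.
18:00 + 9.75 h ≈ 03:45 → 04:00 to the nearest hour.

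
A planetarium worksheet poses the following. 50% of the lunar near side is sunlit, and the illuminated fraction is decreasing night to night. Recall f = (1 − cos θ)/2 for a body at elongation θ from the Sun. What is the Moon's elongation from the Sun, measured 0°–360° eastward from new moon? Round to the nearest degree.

270°

Invert f = (1 − cos θ)/2 to get cos θ = 1 − 2(0.50) = 0.000, hence θ₀ = arccos 0.000 = 90.0°.
Waning ⇒ past full, so θ = 360° − 90.0° = 270.0°.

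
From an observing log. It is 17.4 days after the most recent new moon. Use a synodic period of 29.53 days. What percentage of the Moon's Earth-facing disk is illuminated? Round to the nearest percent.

92%

Elongation θ = 360° × 17.4/29.53 ≈ 212.1°.
With cos θ = (-0.847), the lit fraction is (1 − (-0.847))/2 ≈ 0.923, so 92%.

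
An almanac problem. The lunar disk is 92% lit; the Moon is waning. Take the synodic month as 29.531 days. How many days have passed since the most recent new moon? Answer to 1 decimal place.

cos θ = 1 − 2f = -0.840, giving a principal value of 147.1°.
Waning ⇒ past full, so θ = 360° − 147.1° = 212.9°.
At 360°/29.531 d per day, 212.9° corresponds to 17.46 days.

17.5 days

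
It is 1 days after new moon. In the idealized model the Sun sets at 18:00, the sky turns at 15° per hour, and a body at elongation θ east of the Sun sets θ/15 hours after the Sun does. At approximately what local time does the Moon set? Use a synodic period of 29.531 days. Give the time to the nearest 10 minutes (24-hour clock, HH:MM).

The Moon has covered 1/29.531 of its cycle, so θ ≈ 360° × 1/29.531 = 12.2°.
Delay after the Sun = 12.2° / (15°/h) ≈ 0.81 h.
18:00 + 0.813 h ≈ 18:49 → 18:50 to the nearest ten minutes.

18:50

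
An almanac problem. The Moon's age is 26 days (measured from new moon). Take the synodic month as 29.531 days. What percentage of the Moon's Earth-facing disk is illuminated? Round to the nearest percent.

Phase angle: θ = 360°·(26 d)/(29.531 d) = 317.0°.
cos 317.0° = 0.731, so f = (1 − 0.731)/2 = 0.135, so 13%.

13%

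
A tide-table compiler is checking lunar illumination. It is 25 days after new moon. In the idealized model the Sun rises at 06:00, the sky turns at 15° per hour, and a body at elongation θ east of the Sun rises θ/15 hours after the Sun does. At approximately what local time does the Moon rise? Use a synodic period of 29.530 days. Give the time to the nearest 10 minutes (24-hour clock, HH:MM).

Elongation θ = 360° × 25/29.530 ≈ 304.8°.
The Moon trails the Sun by θ/15 = 304.8/15 ≈ 20.32 hours.
06:00 + 20.318 h ≈ 02:19 → 02:20 to the nearest ten minutes.

02:20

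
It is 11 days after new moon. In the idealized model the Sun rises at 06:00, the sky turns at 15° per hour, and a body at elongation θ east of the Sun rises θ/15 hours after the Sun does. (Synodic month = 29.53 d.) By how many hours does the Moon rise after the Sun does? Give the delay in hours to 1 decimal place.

8.9 h

Phase angle: θ = 360°·(11 d)/(29.53 d) = 134.1°.
At 15° of sky rotation per hour, 134.1° corresponds to a 8.94 h lag.
So the Moon rises 8.94 h after the Sun.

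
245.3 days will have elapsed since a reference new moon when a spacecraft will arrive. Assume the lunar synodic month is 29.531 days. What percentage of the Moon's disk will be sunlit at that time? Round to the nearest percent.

67%

245.3 d spans 8 complete synodic months (8 × 29.531 = 236.25 d) plus 9.05 d.
Elongation θ = 360° × 9.05/29.531 ≈ 110.3°.
Illuminated fraction = (1 − cos 110.3°)/2 = (1 − (-0.348))/2 ≈ 0.674, so 67%.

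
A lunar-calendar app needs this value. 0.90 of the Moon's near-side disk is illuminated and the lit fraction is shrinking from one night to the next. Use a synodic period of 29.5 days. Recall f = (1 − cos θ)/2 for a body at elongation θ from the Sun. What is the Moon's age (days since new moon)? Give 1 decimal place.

17.8 days

cos θ = 1 − 2f = -0.800, giving a principal value of 143.1°.
A waning Moon lies in 180°–360°, so θ = 360° − 143.1° = 216.9°.
Age = 29.5 × 216.9°/360° ≈ 17.77 days.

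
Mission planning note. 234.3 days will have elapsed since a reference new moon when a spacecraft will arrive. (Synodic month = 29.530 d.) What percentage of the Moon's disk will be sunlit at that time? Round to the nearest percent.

234.3 d spans 7 complete synodic months (7 × 29.530 = 206.71 d) plus 27.59 d.
Elongation θ = 360° × 27.59/29.530 ≈ 336.3°.
With cos θ = 0.916, the lit fraction is (1 − 0.916)/2 ≈ 0.042, so 4%.

4%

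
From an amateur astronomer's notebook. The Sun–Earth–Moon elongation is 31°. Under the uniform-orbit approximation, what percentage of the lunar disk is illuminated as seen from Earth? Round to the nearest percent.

cos 31° = 0.857, so f = (1 − 0.857)/2 = 0.071, i.e. 7%.

7%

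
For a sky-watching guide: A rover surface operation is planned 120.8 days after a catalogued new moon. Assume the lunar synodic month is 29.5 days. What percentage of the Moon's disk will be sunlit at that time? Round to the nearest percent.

Reduce mod P: 120.8 − 4×29.5 = 2.80 d into the current lunation.
Phase angle: θ = 360°·(2.80 d)/(29.5 d) = 34.2°.
Illuminated fraction = (1 − cos 34.2°)/2 = (1 − 0.827)/2 ≈ 0.086, so 9%.

9%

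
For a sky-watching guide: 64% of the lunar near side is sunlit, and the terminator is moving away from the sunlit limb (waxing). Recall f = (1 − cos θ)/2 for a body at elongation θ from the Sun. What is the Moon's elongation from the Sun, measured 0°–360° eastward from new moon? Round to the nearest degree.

From f = (1 − cos θ)/2: cos θ = 1 − 2×0.64 = -0.280; arccos → 106.3°.
The Moon is waxing (0°–180°), so θ = 106.3° directly.

106°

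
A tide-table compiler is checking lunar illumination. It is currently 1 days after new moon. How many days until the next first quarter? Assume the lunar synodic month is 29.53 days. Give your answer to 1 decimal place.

First quarter occurs at elongation 90°, i.e. at age 29.53 × 90/360 = 7.383 d.
So 6.383 days remain (7.383 − 1).

6.4 days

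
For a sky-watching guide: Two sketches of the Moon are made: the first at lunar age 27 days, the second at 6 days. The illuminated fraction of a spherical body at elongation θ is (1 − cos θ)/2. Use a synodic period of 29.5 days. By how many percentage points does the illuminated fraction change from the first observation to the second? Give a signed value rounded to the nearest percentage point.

θ₁ = 360° × 27/29.5 = 329.5°, f₁ = (1 − cos θ₁)/2 = 0.069.
θ₂ = 360° × 6/29.5 = 73.2°, f₂ = (1 − cos θ₂)/2 = 0.356.
Change = f₂ − f₁ = +0.286 → +29 percentage points.

+29 percentage points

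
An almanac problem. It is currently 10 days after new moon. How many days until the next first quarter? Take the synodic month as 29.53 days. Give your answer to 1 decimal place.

26.9 days

First quarter occurs at elongation 90°, i.e. at age 29.53 × 90/360 = 7.383 d.
This lunation's first quarter (7.383 d) has passed, so add one period: 36.913 − 10 = 26.913 days.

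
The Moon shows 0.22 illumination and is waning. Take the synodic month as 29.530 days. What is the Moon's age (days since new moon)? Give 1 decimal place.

24.9 days

From f = (1 − cos θ)/2: cos θ = 1 − 2×0.22 = 0.560; arccos → 55.9°.
Waning ⇒ past full, so θ = 360° − 55.9° = 304.1°.
Age = 29.530 × 304.1°/360° ≈ 24.94 days.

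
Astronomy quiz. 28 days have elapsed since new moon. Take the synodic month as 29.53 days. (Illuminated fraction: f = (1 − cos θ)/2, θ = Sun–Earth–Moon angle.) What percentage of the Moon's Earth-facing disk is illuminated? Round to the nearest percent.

Elongation θ = 360° × 28/29.53 ≈ 341.3°.
With cos θ = 0.947, the lit fraction is (1 − 0.947)/2 ≈ 0.026, so 3%.

3%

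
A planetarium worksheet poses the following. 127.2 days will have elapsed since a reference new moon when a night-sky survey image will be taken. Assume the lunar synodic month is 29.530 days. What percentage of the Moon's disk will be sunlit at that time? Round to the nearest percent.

68%

Reduce mod P: 127.2 − 4×29.530 = 9.08 d into the current lunation.
Elongation θ = 360° × 9.08/29.530 ≈ 110.7°.
cos 110.7° = (-0.353), so f = (1 − (-0.353))/2 = 0.677, so 68%.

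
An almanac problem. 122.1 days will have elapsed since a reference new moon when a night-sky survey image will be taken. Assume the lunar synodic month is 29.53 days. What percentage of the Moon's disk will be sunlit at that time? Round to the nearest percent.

17%

122.1 d spans 4 complete synodic months (4 × 29.53 = 118.12 d) plus 3.98 d.
Phase angle: θ = 360°·(3.98 d)/(29.53 d) = 48.5°.
With cos θ = 0.662, the lit fraction is (1 − 0.662)/2 ≈ 0.169, so 17%.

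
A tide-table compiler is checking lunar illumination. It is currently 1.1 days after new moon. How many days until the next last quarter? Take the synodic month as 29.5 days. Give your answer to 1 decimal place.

Last quarter occurs at elongation 270°, i.e. at age 29.5 × 270/360 = 22.125 d.
That is 22.125 − 1.1 = 21.025 days ahead.

21.0 days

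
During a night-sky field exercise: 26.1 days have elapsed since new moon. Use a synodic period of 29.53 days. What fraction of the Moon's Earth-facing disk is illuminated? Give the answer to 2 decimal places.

0.13

Phase angle: θ = 360°·(26.1 d)/(29.53 d) = 318.2°.
cos 318.2° = 0.745, so f = (1 − 0.745)/2 = 0.127.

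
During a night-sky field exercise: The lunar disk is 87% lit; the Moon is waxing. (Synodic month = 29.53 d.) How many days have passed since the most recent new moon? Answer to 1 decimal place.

11.3 days

cos θ = 1 − 2f = -0.740, giving a principal value of 137.7°.
Waxing ⇒ before full, so θ = 137.7°.
At 360°/29.53 d per day, 137.7° corresponds to 11.30 days.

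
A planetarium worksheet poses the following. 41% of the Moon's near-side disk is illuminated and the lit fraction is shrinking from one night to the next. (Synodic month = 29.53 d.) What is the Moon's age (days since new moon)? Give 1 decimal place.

23.0 days

Invert f = (1 − cos θ)/2 to get cos θ = 1 − 2(0.41) = 0.180, hence θ₀ = arccos 0.180 = 79.6°.
Since the Moon is past full (waning), take the reflex angle: θ = 360° − 79.6° = 280.4°.
Age = 29.53 × 280.4°/360° ≈ 23.00 days.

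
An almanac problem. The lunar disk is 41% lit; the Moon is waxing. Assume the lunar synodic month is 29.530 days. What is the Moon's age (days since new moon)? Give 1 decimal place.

6.5 days

cos θ = 1 − 2f = 0.180, giving a principal value of 79.6°.
Before full moon the principal value applies: θ = 79.6°.
That fraction of the synodic month is 79.6/360 × 29.530 d ≈ 6.53 d.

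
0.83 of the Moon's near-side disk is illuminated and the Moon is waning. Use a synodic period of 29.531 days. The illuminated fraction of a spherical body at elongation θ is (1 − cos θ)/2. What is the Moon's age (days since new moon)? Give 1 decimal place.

cos θ = 1 − 2f = -0.660, giving a principal value of 131.3°.
Waning ⇒ past full, so θ = 360° − 131.3° = 228.7°.
That fraction of the synodic month is 228.7/360 × 29.531 d ≈ 18.76 d.

18.8 days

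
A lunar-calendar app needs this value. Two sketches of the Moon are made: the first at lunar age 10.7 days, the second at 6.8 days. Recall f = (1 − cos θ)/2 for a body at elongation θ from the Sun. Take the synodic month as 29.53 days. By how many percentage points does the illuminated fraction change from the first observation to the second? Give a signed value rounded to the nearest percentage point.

First observation: θ = 360°·10.7/29.53 = 130.4°, so f = 0.824.
Second observation: θ = 82.9°, f = 0.438.
Δf = 0.438 − 0.824 = -0.386, i.e. -39 pp.

-39 pp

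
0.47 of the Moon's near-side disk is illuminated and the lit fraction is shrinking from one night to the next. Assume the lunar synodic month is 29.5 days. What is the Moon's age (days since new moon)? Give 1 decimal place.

cos θ = 1 − 2f = 0.060, giving a principal value of 86.6°.
A waning Moon lies in 180°–360°, so θ = 360° − 86.6° = 273.4°.
That fraction of the synodic month is 273.4/360 × 29.5 d ≈ 22.41 d.

22.4 days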